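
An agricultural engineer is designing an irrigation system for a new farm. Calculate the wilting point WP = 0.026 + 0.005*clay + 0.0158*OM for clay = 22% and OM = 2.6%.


WP = 0.026 + 0.005*22 + 0.0158*2.6
   = 0.026 + 0.1100 + 0.0411
   = 0.1771


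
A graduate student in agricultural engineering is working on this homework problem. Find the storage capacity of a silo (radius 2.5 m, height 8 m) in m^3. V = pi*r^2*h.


V = pi * r^2 * h
  = pi * 2.5^2 * 8
  = pi * 6.25 * 8
  = 157.08 m^3


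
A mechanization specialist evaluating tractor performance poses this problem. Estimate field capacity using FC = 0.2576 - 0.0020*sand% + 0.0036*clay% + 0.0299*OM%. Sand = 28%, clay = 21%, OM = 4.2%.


FC = 0.2576 - 0.0020*28 + 0.0036*21 + 0.0299*4.2
   = 0.2576 - 0.0560 + 0.0756 + 0.1256
   = 0.4028


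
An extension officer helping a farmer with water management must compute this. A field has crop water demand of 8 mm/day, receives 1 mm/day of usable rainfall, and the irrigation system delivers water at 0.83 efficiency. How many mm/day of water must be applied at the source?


IWR = (ETc - Pe) / Ea
    = (8 - 1) / 0.83
    = 7 / 0.83
    = 8.43 mm/day


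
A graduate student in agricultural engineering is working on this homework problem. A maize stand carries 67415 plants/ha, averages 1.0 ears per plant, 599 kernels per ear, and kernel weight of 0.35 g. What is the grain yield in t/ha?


Y = density * ears * kernels * kw
  = 67415 * 1.0 * 599 * 0.35 g/ha
  = 14133554.75 g/ha
  = 14133.55 kg/ha = 14.13 t/ha


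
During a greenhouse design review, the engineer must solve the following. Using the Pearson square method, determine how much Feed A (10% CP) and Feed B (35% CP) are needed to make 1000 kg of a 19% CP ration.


parts_A = CP_b - target = 35 - 19 = 16
parts_B = target - CP_a = 19 - 10 = 9
total_parts = 16 + 9 = 25
Feed A = 1000 * 16 / 25 = 640 kg
Feed B = 1000 * 9 / 25 = 360 kg

640 kg


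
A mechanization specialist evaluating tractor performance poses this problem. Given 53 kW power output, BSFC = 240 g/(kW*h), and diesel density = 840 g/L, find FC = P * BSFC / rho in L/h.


FC = P * BSFC / rho_fuel
   = 53 * 240 / 840
   = 12720 / 840
   = 15.14 L/h


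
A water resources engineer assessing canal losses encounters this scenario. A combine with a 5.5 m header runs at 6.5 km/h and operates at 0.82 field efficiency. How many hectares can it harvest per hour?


C = w * v * eta_f / 10
  = 5.5 * 6.5 * 0.82 / 10
  = 29.32 / 10
  = 2.93 ha/h


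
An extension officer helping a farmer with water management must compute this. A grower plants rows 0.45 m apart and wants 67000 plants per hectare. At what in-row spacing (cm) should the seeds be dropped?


spacing = 10000 / (row_sp * density)
        = 10000 / (0.45 * 67000)
        = 10000 / 30150
        = 0.33167 m = 33.17 cm


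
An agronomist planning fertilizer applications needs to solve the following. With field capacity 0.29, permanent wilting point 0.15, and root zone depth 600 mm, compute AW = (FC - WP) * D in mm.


AW = (FC - WP) * D
   = (0.29 - 0.15) * 600
   = 0.14 * 600
   = 84 mm


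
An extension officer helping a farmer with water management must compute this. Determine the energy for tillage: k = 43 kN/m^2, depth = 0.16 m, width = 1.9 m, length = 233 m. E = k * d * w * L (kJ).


E = k * d * w * L
  = 43 * 0.16 * 1.9 * 233
  = 3045.78 kJ


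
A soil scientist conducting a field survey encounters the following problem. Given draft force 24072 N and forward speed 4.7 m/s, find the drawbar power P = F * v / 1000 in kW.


P = F * v / 1000
  = 24072 * 4.7 / 1000
  = 113138.40 / 1000
  = 113.14 kW


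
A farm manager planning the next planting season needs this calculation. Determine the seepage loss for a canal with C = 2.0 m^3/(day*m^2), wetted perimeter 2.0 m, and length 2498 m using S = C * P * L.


S = C * P * L
  = 2.0 * 2.0 * 2498
  = 9992 m^3/day


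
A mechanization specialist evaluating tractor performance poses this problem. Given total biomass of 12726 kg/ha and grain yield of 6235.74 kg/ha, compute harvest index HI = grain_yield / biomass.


HI = grain_yield / biomass
   = 6235.74 / 12726
   = 0.49


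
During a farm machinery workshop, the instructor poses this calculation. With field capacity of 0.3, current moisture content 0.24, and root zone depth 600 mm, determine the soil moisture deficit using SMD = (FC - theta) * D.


SMD = (FC - theta) * D
    = (0.3 - 0.24) * 600
    = 0.060 * 600
    = 36 mm


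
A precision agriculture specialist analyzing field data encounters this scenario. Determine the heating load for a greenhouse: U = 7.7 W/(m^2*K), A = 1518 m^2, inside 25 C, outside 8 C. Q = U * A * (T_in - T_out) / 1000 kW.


dT = 25 - (8) = 17 K
Q = U * A * dT
  = 7.7 * 1518 * 17
  = 198706.20 W = 198.71 kW


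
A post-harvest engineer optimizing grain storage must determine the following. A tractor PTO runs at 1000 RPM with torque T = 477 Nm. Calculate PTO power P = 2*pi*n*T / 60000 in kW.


P = 2*pi*n*T / 60000
  = 2*pi * 1000 * 477 / 60000
  = 2997079.39 / 60000
  = 49.95 kW


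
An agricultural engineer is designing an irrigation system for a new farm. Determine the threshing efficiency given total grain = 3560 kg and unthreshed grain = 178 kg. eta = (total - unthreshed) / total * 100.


eta = (total - unthreshed) / total * 100
    = (3560 - 178) / 3560 * 100
    = 3382 / 3560 * 100
    = 95%


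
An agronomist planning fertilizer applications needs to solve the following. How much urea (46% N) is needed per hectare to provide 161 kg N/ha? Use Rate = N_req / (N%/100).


Rate = N_required / (N_content / 100)
     = 161 / (46 / 100)
     = 161 / 0.46
     = 350 kg/ha


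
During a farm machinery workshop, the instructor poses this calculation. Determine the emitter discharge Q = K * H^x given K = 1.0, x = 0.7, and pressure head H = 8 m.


Q = K * H^x
  = 1.0 * 8^0.7
  = 1.0 * 4.2871
  = 4.29 L/h


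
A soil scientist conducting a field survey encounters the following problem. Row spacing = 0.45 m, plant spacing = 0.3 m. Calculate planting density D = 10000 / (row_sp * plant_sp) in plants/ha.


D = 10000 / (row_sp * plant_sp)
  = 10000 / (0.45 * 0.3)
  = 10000 / 0.1350
  = 74074.07 plants/ha


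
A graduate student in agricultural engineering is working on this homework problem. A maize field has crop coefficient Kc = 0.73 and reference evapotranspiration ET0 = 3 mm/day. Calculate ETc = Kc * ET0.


ETc = Kc * ET0
    = 0.73 * 3
    = 2.19 mm/day


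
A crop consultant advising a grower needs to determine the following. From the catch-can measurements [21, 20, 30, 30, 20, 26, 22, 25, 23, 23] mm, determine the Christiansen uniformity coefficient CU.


xbar = 240 / 10 = 24
sum|xi - xbar| = 30
CU = 100 * (1 - 30 / (10 * 24))
   = 100 * (1 - 0.1250)
   = 87.50%


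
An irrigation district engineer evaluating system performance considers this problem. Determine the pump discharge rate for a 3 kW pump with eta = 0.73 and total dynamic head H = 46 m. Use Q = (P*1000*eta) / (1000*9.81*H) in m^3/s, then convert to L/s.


Q = (P * 1000 * eta) / (rho * g * H)
  = (3 * 1000 * 0.73) / (1000 * 9.81 * 46)
  = 2190 / 451260
  = 0.00485 m^3/s = 4.85 L/s


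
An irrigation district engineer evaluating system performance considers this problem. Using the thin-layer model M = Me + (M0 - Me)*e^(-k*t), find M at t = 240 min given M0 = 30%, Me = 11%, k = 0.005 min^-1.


M = Me + (M0 - Me) * e^(-k*t)
  = 11 + (30 - 11) * e^(-0.005*240)
  = 11 + 19 * e^(-1.200)
  = 11 + 19 * 0.30119
  = 11 + 5.7227
  = 16.72%


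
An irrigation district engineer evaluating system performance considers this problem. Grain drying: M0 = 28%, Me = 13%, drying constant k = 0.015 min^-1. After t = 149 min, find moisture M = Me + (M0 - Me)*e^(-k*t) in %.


M = Me + (M0 - Me) * e^(-k*t)
  = 13 + (28 - 13) * e^(-0.015*149)
  = 13 + 15 * e^(-2.235)
  = 13 + 15 * 0.10699
  = 13 + 1.6049
  = 14.60%


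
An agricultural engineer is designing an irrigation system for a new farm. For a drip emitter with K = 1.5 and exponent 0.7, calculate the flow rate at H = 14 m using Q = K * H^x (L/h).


Q = K * H^x
  = 1.5 * 14^0.7
  = 1.5 * 6.3429
  = 9.51 L/h


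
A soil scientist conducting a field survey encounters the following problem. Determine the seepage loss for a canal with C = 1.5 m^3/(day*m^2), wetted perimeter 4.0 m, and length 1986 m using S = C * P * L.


S = C * P * L
  = 1.5 * 4.0 * 1986
  = 11916 m^3/day


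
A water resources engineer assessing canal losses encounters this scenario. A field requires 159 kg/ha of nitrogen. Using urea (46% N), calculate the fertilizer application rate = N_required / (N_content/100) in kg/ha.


Rate = N_required / (N_content / 100)
     = 159 / (46 / 100)
     = 159 / 0.46
     = 345.65 kg/ha


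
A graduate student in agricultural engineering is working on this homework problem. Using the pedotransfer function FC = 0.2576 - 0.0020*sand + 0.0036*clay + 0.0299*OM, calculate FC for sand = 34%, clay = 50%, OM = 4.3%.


FC = 0.2576 - 0.0020*34 + 0.0036*50 + 0.0299*4.3
   = 0.2576 - 0.0680 + 0.1800 + 0.1286
   = 0.4982


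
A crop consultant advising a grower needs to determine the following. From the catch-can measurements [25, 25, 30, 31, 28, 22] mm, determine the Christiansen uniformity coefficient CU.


xbar = 161 / 6 = 26.833
sum|xi - xbar| = 17
CU = 100 * (1 - 17 / (6 * 26.833))
   = 100 * (1 - 0.1056)
   = 89.44%


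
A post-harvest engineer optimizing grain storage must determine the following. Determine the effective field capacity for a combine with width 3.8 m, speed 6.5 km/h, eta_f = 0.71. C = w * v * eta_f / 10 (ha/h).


C = w * v * eta_f / 10
  = 3.8 * 6.5 * 0.71 / 10
  = 17.54 / 10
  = 1.75 ha/h


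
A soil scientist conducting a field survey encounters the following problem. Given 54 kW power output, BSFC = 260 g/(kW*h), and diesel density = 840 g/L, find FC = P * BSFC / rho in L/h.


FC = P * BSFC / rho_fuel
   = 54 * 260 / 840
   = 14040 / 840
   = 16.71 L/h


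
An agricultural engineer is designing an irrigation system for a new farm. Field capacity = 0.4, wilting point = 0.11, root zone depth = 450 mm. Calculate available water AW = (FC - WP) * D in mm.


AW = (FC - WP) * D
   = (0.4 - 0.11) * 450
   = 0.29 * 450
   = 130.50 mm


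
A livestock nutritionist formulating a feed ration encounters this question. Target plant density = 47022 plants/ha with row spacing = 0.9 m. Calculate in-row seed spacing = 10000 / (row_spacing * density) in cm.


spacing = 10000 / (row_sp * density)
        = 10000 / (0.9 * 47022)
        = 10000 / 42319.80
        = 0.23630 m = 23.63 cm


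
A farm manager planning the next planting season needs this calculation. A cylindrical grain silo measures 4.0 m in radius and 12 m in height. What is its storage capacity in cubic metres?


V = pi * r^2 * h
  = pi * 4.0^2 * 12
  = pi * 16 * 12
  = 603.19 m^3


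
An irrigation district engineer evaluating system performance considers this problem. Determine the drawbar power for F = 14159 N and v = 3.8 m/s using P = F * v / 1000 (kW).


P = F * v / 1000
  = 14159 * 3.8 / 1000
  = 53804.20 / 1000
  = 53.80 kW


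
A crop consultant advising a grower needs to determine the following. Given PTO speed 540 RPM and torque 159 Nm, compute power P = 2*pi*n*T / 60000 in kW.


P = 2*pi*n*T / 60000
  = 2*pi * 540 * 159 / 60000
  = 539474.29 / 60000
  = 8.99 kW


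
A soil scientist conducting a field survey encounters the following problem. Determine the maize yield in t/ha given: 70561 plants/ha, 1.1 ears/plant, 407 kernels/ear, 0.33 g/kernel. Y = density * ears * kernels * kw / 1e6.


Y = density * ears * kernels * kw
  = 70561 * 1.1 * 407 * 0.33 g/ha
  = 10424752.70 g/ha
  = 10424.75 kg/ha = 10.42 t/ha


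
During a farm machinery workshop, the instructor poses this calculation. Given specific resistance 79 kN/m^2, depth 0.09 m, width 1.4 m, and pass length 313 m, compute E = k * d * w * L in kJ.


E = k * d * w * L
  = 79 * 0.09 * 1.4 * 313
  = 3115.60 kJ


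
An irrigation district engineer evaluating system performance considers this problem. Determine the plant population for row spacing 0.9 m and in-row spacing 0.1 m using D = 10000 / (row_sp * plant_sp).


D = 10000 / (row_sp * plant_sp)
  = 10000 / (0.9 * 0.1)
  = 10000 / 0.0900
  = 111111.11 plants/ha


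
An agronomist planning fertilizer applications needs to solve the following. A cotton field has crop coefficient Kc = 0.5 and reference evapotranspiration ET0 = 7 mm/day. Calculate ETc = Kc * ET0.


ETc = Kc * ET0
    = 0.5 * 7
    = 3.50 mm/day


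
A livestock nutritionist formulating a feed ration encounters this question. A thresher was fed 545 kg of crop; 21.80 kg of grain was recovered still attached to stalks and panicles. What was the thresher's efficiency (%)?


eta = (total - unthreshed) / total * 100
    = (545 - 21.80) / 545 * 100
    = 523.20 / 545 * 100
    = 96%


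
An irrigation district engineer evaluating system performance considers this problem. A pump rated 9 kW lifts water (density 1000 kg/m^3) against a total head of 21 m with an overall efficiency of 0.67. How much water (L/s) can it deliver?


Q = (P * 1000 * eta) / (rho * g * H)
  = (9 * 1000 * 0.67) / (1000 * 9.81 * 21)
  = 6030 / 206010
  = 0.02927 m^3/s = 29.27 L/s


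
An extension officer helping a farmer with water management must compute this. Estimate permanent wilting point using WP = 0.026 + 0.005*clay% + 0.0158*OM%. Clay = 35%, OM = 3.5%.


WP = 0.026 + 0.005*35 + 0.0158*3.5
   = 0.026 + 0.1750 + 0.0553
   = 0.2563


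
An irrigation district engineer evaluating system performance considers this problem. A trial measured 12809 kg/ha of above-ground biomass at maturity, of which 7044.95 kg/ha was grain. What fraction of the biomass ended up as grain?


HI = grain_yield / biomass
   = 7044.95 / 12809
   = 0.55


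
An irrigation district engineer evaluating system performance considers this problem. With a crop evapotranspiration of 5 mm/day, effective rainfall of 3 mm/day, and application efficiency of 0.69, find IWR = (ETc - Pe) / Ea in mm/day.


IWR = (ETc - Pe) / Ea
    = (5 - 3) / 0.69
    = 2 / 0.69
    = 2.90 mm/day


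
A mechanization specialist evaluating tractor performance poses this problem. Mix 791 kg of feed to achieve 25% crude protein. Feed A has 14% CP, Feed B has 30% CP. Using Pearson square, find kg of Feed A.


parts_A = CP_b - target = 30 - 25 = 5
parts_B = target - CP_a = 25 - 14 = 11
total_parts = 5 + 11 = 16
Feed A = 791 * 5 / 16 = 247.19 kg
Feed B = 791 * 11 / 16 = 543.81 kg

247.19 kg


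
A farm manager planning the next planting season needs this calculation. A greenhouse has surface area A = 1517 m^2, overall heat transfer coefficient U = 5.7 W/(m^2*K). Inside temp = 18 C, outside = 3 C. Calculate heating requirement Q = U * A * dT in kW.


dT = 18 - (3) = 15 K
Q = U * A * dT
  = 5.7 * 1517 * 15
  = 129703.50 W = 129.70 kW


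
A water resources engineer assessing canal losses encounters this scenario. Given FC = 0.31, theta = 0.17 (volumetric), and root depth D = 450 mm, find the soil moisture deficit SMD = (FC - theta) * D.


SMD = (FC - theta) * D
    = (0.31 - 0.17) * 450
    = 0.140 * 450
    = 63 mm


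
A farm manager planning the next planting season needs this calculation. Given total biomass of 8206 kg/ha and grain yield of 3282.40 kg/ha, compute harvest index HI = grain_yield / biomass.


HI = grain_yield / biomass
   = 3282.40 / 8206
   = 0.40


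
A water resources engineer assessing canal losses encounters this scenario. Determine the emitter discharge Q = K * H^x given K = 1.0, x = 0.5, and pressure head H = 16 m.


Q = K * H^x
  = 1.0 * 16^0.5
  = 1.0 * 4
  = 4 L/h


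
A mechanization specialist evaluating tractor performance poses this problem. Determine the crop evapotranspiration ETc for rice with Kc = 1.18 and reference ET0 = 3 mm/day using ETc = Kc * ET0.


ETc = Kc * ET0
    = 1.18 * 3
    = 3.54 mm/day


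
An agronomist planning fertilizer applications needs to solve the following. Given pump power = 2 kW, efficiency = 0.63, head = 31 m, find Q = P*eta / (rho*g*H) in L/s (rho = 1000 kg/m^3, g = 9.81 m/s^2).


Q = (P * 1000 * eta) / (rho * g * H)
  = (2 * 1000 * 0.63) / (1000 * 9.81 * 31)
  = 1260 / 304110
  = 0.00414 m^3/s = 4.14 L/s


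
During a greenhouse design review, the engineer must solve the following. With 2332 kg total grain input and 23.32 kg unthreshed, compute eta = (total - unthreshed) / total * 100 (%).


eta = (total - unthreshed) / total * 100
    = (2332 - 23.32) / 2332 * 100
    = 2308.68 / 2332 * 100
    = 99%


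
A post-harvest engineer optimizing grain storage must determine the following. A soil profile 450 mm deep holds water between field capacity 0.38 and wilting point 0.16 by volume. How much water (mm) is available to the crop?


AW = (FC - WP) * D
   = (0.38 - 0.16) * 450
   = 0.22 * 450
   = 99 mm


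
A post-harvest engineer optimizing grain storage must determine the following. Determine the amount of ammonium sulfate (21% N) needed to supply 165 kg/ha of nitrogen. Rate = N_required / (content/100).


Rate = N_required / (N_content / 100)
     = 165 / (21 / 100)
     = 165 / 0.21
     = 785.71 kg/ha


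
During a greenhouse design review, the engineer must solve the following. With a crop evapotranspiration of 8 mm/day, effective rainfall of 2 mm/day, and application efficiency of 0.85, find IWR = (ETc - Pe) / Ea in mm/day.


IWR = (ETc - Pe) / Ea
    = (8 - 2) / 0.85
    = 6 / 0.85
    = 7.06 mm/day


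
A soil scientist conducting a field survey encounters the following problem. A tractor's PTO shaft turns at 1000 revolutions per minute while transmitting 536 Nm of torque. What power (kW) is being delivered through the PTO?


P = 2*pi*n*T / 60000
  = 2*pi * 1000 * 536 / 60000
  = 3367787.32 / 60000
  = 56.13 kW


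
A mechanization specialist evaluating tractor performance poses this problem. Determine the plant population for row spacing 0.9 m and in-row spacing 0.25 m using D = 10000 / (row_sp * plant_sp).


D = 10000 / (row_sp * plant_sp)
  = 10000 / (0.9 * 0.25)
  = 10000 / 0.2250
  = 44444.44 plants/ha


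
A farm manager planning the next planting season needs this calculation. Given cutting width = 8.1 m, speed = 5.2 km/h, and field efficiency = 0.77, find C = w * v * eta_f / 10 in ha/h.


C = w * v * eta_f / 10
  = 8.1 * 5.2 * 0.77 / 10
  = 32.43 / 10
  = 3.24 ha/h


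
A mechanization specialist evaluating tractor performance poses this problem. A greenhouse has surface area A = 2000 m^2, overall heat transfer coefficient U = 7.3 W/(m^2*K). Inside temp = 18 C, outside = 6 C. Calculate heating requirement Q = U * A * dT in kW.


dT = 18 - (6) = 12 K
Q = U * A * dT
  = 7.3 * 2000 * 12
  = 175200 W = 175.20 kW


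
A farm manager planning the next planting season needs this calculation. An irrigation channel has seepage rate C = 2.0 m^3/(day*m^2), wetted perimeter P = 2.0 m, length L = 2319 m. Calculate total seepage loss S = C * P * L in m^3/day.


S = C * P * L
  = 2.0 * 2.0 * 2319
  = 9276 m^3/day


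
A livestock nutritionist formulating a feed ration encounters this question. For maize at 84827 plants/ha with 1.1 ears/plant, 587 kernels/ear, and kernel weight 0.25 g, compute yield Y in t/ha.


Y = density * ears * kernels * kw
  = 84827 * 1.1 * 587 * 0.25 g/ha
  = 13693198.48 g/ha
  = 13693.20 kg/ha = 13.69 t/ha


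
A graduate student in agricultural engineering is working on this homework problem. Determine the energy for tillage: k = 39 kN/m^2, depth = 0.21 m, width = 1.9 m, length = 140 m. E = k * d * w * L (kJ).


E = k * d * w * L
  = 39 * 0.21 * 1.9 * 140
  = 2178.54 kJ


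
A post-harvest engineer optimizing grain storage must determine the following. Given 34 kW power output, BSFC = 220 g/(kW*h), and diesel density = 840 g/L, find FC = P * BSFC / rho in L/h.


FC = P * BSFC / rho_fuel
   = 34 * 220 / 840
   = 7480 / 840
   = 8.90 L/h


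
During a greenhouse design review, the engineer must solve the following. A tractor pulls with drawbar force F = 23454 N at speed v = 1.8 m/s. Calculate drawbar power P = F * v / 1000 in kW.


P = F * v / 1000
  = 23454 * 1.8 / 1000
  = 42217.20 / 1000
  = 42.22 kW


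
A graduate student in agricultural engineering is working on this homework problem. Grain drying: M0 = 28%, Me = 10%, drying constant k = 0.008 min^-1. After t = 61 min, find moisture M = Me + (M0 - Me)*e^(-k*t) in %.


M = Me + (M0 - Me) * e^(-k*t)
  = 10 + (28 - 10) * e^(-0.008*61)
  = 10 + 18 * e^(-0.488)
  = 10 + 18 * 0.61385
  = 10 + 11.0494
  = 21.05%


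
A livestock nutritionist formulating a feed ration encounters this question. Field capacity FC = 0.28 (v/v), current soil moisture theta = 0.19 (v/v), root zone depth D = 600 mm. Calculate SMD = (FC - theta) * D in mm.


SMD = (FC - theta) * D
    = (0.28 - 0.19) * 600
    = 0.090 * 600
    = 54 mm


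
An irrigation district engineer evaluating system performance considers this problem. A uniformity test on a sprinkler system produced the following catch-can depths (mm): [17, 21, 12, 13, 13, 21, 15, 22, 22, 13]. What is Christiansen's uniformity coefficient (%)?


xbar = 169 / 10 = 16.900
sum|xi - xbar| = 37
CU = 100 * (1 - 37 / (10 * 16.900))
   = 100 * (1 - 0.2189)
   = 78.11%


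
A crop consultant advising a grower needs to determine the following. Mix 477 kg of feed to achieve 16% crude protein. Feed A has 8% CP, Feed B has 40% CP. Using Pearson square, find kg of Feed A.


parts_A = CP_b - target = 40 - 16 = 24
parts_B = target - CP_a = 16 - 8 = 8
total_parts = 24 + 8 = 32
Feed A = 477 * 24 / 32 = 357.75 kg
Feed B = 477 * 8 / 32 = 119.25 kg

357.75 kg


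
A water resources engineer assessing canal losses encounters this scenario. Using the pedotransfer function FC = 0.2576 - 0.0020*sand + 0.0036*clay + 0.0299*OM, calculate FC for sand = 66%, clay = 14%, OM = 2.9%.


FC = 0.2576 - 0.0020*66 + 0.0036*14 + 0.0299*2.9
   = 0.2576 - 0.1320 + 0.0504 + 0.0867
   = 0.2627


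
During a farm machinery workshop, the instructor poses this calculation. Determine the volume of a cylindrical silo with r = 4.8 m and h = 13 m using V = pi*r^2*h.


V = pi * r^2 * h
  = pi * 4.8^2 * 13
  = pi * 23.04 * 13
  = 940.97 m^3


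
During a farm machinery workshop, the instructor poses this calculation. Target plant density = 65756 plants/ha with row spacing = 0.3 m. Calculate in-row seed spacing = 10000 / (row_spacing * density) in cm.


spacing = 10000 / (row_sp * density)
        = 10000 / (0.3 * 65756)
        = 10000 / 19726.80
        = 0.50692 m = 50.69 cm


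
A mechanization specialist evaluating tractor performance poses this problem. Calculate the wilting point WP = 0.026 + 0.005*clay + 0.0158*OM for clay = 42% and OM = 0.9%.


WP = 0.026 + 0.005*42 + 0.0158*0.9
   = 0.026 + 0.2100 + 0.0142
   = 0.2502


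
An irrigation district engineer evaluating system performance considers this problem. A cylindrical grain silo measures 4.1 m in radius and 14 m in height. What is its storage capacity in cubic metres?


V = pi * r^2 * h
  = pi * 4.1^2 * 14
  = pi * 16.81 * 14
  = 739.34 m^3


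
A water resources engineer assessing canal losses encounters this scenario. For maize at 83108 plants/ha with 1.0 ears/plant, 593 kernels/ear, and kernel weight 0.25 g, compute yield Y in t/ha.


Y = density * ears * kernels * kw
  = 83108 * 1.0 * 593 * 0.25 g/ha
  = 12320761 g/ha
  = 12320.76 kg/ha = 12.32 t/ha


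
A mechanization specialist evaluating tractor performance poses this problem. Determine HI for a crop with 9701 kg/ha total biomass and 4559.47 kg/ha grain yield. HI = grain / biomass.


HI = grain_yield / biomass
   = 4559.47 / 9701
   = 0.47


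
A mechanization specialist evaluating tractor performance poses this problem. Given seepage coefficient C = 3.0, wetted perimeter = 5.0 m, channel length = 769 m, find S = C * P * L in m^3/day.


S = C * P * L
  = 3.0 * 5.0 * 769
  = 11535 m^3/day


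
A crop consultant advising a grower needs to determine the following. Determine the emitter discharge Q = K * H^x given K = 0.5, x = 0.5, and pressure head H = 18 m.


Q = K * H^x
  = 0.5 * 18^0.5
  = 0.5 * 4.2426
  = 2.12 L/h


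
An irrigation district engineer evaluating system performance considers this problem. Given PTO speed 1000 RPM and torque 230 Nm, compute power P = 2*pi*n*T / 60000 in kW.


P = 2*pi*n*T / 60000
  = 2*pi * 1000 * 230 / 60000
  = 1445132.62 / 60000
  = 24.09 kW


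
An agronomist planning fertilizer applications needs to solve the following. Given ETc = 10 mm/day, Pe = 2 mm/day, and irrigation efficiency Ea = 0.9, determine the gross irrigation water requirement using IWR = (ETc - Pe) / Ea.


IWR = (ETc - Pe) / Ea
    = (10 - 2) / 0.9
    = 8 / 0.9
    = 8.89 mm/day


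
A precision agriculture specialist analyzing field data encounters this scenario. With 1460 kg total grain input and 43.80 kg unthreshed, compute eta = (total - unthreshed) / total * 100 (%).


eta = (total - unthreshed) / total * 100
    = (1460 - 43.80) / 1460 * 100
    = 1416.20 / 1460 * 100
    = 97%


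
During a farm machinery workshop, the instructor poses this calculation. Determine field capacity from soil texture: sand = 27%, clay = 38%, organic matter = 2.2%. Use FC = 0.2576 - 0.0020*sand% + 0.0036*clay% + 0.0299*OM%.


FC = 0.2576 - 0.0020*27 + 0.0036*38 + 0.0299*2.2
   = 0.2576 - 0.0540 + 0.1368 + 0.0658
   = 0.4062


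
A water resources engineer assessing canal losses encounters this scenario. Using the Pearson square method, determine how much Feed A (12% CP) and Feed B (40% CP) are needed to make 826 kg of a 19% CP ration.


parts_A = CP_b - target = 40 - 19 = 21
parts_B = target - CP_a = 19 - 12 = 7
total_parts = 21 + 7 = 28
Feed A = 826 * 21 / 28 = 619.50 kg
Feed B = 826 * 7 / 28 = 206.50 kg

619.50 kg


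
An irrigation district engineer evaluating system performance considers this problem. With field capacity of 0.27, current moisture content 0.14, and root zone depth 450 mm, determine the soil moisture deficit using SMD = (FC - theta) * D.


SMD = (FC - theta) * D
    = (0.27 - 0.14) * 450
    = 0.130 * 450
    = 58.50 mm


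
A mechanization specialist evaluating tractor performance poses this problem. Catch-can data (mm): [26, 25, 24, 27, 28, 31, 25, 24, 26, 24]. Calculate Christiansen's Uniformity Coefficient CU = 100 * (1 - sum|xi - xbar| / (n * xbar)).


xbar = 260 / 10 = 26
sum|xi - xbar| = 16
CU = 100 * (1 - 16 / (10 * 26))
   = 100 * (1 - 0.0615)
   = 93.85%


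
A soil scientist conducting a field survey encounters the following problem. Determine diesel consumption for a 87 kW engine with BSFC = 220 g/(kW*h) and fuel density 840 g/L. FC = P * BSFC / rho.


FC = P * BSFC / rho_fuel
   = 87 * 220 / 840
   = 19140 / 840
   = 22.79 L/h


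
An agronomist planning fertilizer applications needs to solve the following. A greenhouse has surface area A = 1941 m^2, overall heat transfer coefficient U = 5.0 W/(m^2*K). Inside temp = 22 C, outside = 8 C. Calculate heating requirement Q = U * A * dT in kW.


dT = 22 - (8) = 14 K
Q = U * A * dT
  = 5.0 * 1941 * 14
  = 135870 W = 135.87 kW


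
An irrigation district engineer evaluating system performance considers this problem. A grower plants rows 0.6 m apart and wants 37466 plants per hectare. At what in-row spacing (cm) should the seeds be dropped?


spacing = 10000 / (row_sp * density)
        = 10000 / (0.6 * 37466)
        = 10000 / 22479.60
        = 0.44485 m = 44.48 cm


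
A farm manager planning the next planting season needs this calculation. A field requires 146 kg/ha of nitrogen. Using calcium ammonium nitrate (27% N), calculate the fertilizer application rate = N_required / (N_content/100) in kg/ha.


Rate = N_required / (N_content / 100)
     = 146 / (27 / 100)
     = 146 / 0.27
     = 540.74 kg/ha


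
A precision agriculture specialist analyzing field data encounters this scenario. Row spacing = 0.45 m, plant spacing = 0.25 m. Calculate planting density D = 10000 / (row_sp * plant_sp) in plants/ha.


D = 10000 / (row_sp * plant_sp)
  = 10000 / (0.45 * 0.25)
  = 10000 / 0.1125
  = 88888.89 plants/ha


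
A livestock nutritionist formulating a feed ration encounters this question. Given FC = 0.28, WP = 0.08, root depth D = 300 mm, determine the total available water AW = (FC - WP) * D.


AW = (FC - WP) * D
   = (0.28 - 0.08) * 300
   = 0.20 * 300
   = 60 mm


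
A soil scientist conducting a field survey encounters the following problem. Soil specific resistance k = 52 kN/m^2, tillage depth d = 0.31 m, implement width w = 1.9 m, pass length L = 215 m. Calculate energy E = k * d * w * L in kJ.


E = k * d * w * L
  = 52 * 0.31 * 1.9 * 215
  = 6585.02 kJ


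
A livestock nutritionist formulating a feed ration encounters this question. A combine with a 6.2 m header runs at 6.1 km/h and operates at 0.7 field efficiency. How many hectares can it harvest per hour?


C = w * v * eta_f / 10
  = 6.2 * 6.1 * 0.7 / 10
  = 26.47 / 10
  = 2.65 ha/h


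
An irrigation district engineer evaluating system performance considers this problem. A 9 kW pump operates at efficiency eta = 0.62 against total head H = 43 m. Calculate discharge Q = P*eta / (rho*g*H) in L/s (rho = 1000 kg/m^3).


Q = (P * 1000 * eta) / (rho * g * H)
  = (9 * 1000 * 0.62) / (1000 * 9.81 * 43)
  = 5580 / 421830
  = 0.01323 m^3/s = 13.23 L/s


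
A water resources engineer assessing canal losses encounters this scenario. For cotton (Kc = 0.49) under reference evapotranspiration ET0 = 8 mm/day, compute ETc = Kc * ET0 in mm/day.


ETc = Kc * ET0
    = 0.49 * 8
    = 3.92 mm/day


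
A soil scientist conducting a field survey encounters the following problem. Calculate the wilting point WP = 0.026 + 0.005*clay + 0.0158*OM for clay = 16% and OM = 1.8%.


WP = 0.026 + 0.005*16 + 0.0158*1.8
   = 0.026 + 0.0800 + 0.0284
   = 0.1344


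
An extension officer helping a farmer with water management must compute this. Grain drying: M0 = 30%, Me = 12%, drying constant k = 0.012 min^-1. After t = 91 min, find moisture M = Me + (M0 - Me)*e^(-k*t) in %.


M = Me + (M0 - Me) * e^(-k*t)
  = 12 + (30 - 12) * e^(-0.012*91)
  = 12 + 18 * e^(-1.092)
  = 12 + 18 * 0.33554
  = 12 + 6.0398
  = 18.04%


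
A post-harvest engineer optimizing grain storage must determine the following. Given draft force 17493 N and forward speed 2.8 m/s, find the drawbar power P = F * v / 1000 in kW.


P = F * v / 1000
  = 17493 * 2.8 / 1000
  = 48980.40 / 1000
  = 48.98 kW


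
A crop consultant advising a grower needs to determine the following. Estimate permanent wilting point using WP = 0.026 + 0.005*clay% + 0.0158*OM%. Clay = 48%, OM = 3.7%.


WP = 0.026 + 0.005*48 + 0.0158*3.7
   = 0.026 + 0.2400 + 0.0585
   = 0.3245


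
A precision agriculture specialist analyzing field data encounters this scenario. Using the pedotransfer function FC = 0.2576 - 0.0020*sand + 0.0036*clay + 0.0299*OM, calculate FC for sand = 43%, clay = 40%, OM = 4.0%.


FC = 0.2576 - 0.0020*43 + 0.0036*40 + 0.0299*4.0
   = 0.2576 - 0.0860 + 0.1440 + 0.1196
   = 0.4352


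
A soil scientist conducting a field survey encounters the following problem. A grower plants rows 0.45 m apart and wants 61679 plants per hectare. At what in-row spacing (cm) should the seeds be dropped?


spacing = 10000 / (row_sp * density)
        = 10000 / (0.45 * 61679)
        = 10000 / 27755.55
        = 0.36029 m = 36.03 cm


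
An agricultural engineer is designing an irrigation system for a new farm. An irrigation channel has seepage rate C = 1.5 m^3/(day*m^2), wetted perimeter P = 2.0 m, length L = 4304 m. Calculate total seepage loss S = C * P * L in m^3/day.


S = C * P * L
  = 1.5 * 2.0 * 4304
  = 12912 m^3/day


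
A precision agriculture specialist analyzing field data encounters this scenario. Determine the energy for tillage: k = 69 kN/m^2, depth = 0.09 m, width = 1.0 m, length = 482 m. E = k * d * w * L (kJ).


E = k * d * w * L
  = 69 * 0.09 * 1.0 * 482
  = 2993.22 kJ


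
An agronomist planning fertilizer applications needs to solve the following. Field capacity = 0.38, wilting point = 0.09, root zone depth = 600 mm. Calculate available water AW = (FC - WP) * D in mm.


AW = (FC - WP) * D
   = (0.38 - 0.09) * 600
   = 0.29 * 600
   = 174 mm


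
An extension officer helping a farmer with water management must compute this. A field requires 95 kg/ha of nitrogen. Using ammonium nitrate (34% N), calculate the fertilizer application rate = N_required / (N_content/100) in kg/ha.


Rate = N_required / (N_content / 100)
     = 95 / (34 / 100)
     = 95 / 0.34
     = 279.41 kg/ha


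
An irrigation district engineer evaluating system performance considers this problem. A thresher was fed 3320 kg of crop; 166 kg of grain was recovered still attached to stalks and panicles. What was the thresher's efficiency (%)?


eta = (total - unthreshed) / total * 100
    = (3320 - 166) / 3320 * 100
    = 3154 / 3320 * 100
    = 95%


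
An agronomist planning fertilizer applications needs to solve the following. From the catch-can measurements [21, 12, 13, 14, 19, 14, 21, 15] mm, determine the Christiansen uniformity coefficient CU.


xbar = 129 / 8 = 16.125
sum|xi - xbar| = 25.250
CU = 100 * (1 - 25.250 / (8 * 16.125))
   = 100 * (1 - 0.1957)
   = 80.43%


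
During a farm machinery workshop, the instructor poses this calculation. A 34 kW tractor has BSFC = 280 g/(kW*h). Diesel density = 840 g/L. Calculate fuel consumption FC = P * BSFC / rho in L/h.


FC = P * BSFC / rho_fuel
   = 34 * 280 / 840
   = 9520 / 840
   = 11.33 L/h


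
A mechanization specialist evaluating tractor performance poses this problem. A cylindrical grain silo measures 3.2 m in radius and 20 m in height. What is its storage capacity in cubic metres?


V = pi * r^2 * h
  = pi * 3.2^2 * 20
  = pi * 10.24 * 20
  = 643.40 m^3


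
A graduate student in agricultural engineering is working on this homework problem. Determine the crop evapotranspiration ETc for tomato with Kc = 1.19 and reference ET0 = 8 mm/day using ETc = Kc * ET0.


ETc = Kc * ET0
    = 1.19 * 8
    = 9.52 mm/day


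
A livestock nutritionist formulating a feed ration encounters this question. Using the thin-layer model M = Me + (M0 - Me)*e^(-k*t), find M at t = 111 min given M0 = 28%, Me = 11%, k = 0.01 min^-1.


M = Me + (M0 - Me) * e^(-k*t)
  = 11 + (28 - 11) * e^(-0.01*111)
  = 11 + 17 * e^(-1.110)
  = 11 + 17 * 0.32956
  = 11 + 5.6025
  = 16.60%


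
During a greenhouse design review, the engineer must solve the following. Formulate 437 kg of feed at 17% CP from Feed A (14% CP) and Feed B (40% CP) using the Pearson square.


parts_A = CP_b - target = 40 - 17 = 23
parts_B = target - CP_a = 17 - 14 = 3
total_parts = 23 + 3 = 26
Feed A = 437 * 23 / 26 = 386.58 kg
Feed B = 437 * 3 / 26 = 50.42 kg

386.58 kg


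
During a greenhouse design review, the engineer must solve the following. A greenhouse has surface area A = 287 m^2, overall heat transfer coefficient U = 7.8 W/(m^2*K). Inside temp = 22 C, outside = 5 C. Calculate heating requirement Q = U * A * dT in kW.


dT = 22 - (5) = 17 K
Q = U * A * dT
  = 7.8 * 287 * 17
  = 38056.20 W = 38.06 kW


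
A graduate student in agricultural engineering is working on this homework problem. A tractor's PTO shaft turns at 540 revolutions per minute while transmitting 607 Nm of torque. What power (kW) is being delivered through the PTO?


P = 2*pi*n*T / 60000
  = 2*pi * 540 * 607 / 60000
  = 2059502.48 / 60000
  = 34.33 kW


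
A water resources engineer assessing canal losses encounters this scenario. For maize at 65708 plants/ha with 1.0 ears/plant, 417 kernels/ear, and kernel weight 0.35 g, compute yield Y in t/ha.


Y = density * ears * kernels * kw
  = 65708 * 1.0 * 417 * 0.35 g/ha
  = 9590082.60 g/ha
  = 9590.08 kg/ha = 9.59 t/ha


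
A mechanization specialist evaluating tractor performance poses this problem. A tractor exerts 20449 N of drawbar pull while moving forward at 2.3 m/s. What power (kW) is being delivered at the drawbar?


P = F * v / 1000
  = 20449 * 2.3 / 1000
  = 47032.70 / 1000
  = 47.03 kW


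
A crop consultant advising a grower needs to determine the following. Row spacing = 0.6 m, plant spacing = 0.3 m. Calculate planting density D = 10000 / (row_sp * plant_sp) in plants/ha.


D = 10000 / (row_sp * plant_sp)
  = 10000 / (0.6 * 0.3)
  = 10000 / 0.1800
  = 55555.56 plants/ha


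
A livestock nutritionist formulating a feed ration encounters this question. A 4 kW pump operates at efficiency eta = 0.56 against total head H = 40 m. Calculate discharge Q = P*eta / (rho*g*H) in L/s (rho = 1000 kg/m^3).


Q = (P * 1000 * eta) / (rho * g * H)
  = (4 * 1000 * 0.56) / (1000 * 9.81 * 40)
  = 2240 / 392400
  = 0.00571 m^3/s = 5.71 L/s


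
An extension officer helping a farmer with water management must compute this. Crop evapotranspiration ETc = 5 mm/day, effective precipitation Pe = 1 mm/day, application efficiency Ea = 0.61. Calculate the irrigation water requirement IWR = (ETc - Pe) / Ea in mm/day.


IWR = (ETc - Pe) / Ea
    = (5 - 1) / 0.61
    = 4 / 0.61
    = 6.56 mm/day


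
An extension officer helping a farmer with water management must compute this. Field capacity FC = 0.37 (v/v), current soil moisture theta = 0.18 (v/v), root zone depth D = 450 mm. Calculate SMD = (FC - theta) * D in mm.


SMD = (FC - theta) * D
    = (0.37 - 0.18) * 450
    = 0.190 * 450
    = 85.50 mm


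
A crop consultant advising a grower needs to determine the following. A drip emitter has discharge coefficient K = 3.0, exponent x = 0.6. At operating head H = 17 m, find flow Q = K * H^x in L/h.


Q = K * H^x
  = 3.0 * 17^0.6
  = 3.0 * 5.4736
  = 16.42 L/h


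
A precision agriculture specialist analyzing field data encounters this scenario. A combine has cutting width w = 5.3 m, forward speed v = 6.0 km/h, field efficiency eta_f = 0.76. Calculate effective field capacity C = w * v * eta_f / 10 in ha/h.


C = w * v * eta_f / 10
  = 5.3 * 6.0 * 0.76 / 10
  = 24.17 / 10
  = 2.42 ha/h


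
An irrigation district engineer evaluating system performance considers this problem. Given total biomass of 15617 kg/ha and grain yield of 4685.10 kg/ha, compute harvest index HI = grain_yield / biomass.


HI = grain_yield / biomass
   = 4685.10 / 15617
   = 0.30


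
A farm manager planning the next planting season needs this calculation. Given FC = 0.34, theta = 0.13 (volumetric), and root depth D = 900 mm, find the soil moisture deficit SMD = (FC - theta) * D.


SMD = (FC - theta) * D
    = (0.34 - 0.13) * 900
    = 0.210 * 900
    = 189 mm


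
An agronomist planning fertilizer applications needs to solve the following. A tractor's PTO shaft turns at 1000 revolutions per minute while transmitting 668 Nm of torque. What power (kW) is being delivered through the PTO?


P = 2*pi*n*T / 60000
  = 2*pi * 1000 * 668 / 60000
  = 4197167.79 / 60000
  = 69.95 kW


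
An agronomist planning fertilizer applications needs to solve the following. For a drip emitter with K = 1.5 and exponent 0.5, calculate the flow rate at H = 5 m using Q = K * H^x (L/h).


Q = K * H^x
  = 1.5 * 5^0.5
  = 1.5 * 2.2361
  = 3.35 L/h


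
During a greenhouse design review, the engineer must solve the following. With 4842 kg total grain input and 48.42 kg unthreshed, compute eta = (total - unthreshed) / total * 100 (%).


eta = (total - unthreshed) / total * 100
    = (4842 - 48.42) / 4842 * 100
    = 4793.58 / 4842 * 100
    = 99%


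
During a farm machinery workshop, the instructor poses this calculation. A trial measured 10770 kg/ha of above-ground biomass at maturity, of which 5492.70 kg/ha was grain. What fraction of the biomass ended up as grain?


HI = grain_yield / biomass
   = 5492.70 / 10770
   = 0.51
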